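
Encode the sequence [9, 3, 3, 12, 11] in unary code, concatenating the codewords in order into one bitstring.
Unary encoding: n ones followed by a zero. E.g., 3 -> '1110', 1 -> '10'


Encode each number as n ones followed by a terminating 0:
  9 -> 1111111110 (10 bits)
  3 -> 1110 (4 bits)
  3 -> 1110 (4 bits)
  12 -> 1111111111110 (13 bits)
  11 -> 111111111110 (12 bits)
Total length = 10 + 4 + 4 + 13 + 12 = 43 bits.

Unary([9, 3, 3, 12, 11]) = 1111111110111011101111111111110111111111110 (43 bits)


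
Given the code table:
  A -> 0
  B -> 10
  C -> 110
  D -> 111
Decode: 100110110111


Decoding:
10 -> B
0 -> A
110 -> C
110 -> C
111 -> D


Result: BACCD


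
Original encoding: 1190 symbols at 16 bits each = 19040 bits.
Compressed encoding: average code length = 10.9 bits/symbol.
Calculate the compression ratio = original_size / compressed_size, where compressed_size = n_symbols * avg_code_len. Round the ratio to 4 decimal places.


original_size = n_symbols * orig_bits = 1190 * 16 = 19040 bits
compressed_size = n_symbols * avg_code_len = 1190 * 10.9 = 12971.0 bits
ratio = original_size / compressed_size = 19040 / 12971.0 = 1.4679

Compression ratio = 1.4679


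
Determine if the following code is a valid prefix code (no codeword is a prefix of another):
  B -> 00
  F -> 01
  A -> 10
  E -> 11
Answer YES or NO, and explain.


Checking each pair (does one codeword prefix another?):
  B='00' vs F='01': no prefix
  B='00' vs A='10': no prefix
  B='00' vs E='11': no prefix
  F='01' vs B='00': no prefix
  F='01' vs A='10': no prefix
  F='01' vs E='11': no prefix
  A='10' vs B='00': no prefix
  A='10' vs F='01': no prefix
  A='10' vs E='11': no prefix
  E='11' vs B='00': no prefix
  E='11' vs F='01': no prefix
  E='11' vs A='10': no prefix
No violation found over all pairs.

YES -- this is a valid prefix code. No codeword is a prefix of any other codeword.


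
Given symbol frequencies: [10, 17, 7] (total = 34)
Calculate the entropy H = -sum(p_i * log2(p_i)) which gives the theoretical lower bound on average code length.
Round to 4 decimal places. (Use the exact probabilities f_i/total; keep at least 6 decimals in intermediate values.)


Per-symbol terms -p_i * log2(p_i) with p_i = f_i/34:
  p = 10/34 = 0.294118: log2(p) = -1.765535, -p*log2(p) = 0.519275
  p = 17/34 = 0.500000: log2(p) = -1.000000, -p*log2(p) = 0.500000
  p = 7/34 = 0.205882: log2(p) = -2.280108, -p*log2(p) = 0.469434
H = 0.519275 + 0.500000 + 0.469434 = 1.488709

H = 1.4887 bits/symbol


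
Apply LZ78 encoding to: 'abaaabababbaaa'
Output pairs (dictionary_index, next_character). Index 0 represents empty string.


LZ78 encoding steps:
Dictionary: {0: ''}
Step 1: w='' (idx 0), next='a' -> output (0, 'a'), add 'a' as idx 1
Step 2: w='' (idx 0), next='b' -> output (0, 'b'), add 'b' as idx 2
Step 3: w='a' (idx 1), next='a' -> output (1, 'a'), add 'aa' as idx 3
Step 4: w='a' (idx 1), next='b' -> output (1, 'b'), add 'ab' as idx 4
Step 5: w='ab' (idx 4), next='a' -> output (4, 'a'), add 'aba' as idx 5
Step 6: w='b' (idx 2), next='b' -> output (2, 'b'), add 'bb' as idx 6
Step 7: w='aa' (idx 3), next='a' -> output (3, 'a'), add 'aaa' as idx 7


Encoded: [(0, 'a'), (0, 'b'), (1, 'a'), (1, 'b'), (4, 'a'), (2, 'b'), (3, 'a')]


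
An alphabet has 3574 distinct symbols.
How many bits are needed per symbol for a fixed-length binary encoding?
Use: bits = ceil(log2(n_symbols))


log2(3574) = 11.8033
Bracket: 2^11 = 2048 < 3574 <= 2^12 = 4096
So ceil(log2(3574)) = 12

bits = ceil(log2(3574)) = ceil(11.8033) = 12 bits


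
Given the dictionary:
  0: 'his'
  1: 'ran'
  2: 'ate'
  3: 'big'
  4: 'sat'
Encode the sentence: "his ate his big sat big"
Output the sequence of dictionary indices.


Look up each word in the dictionary:
  'his' -> 0
  'ate' -> 2
  'his' -> 0
  'big' -> 3
  'sat' -> 4
  'big' -> 3

Encoded: [0, 2, 0, 3, 4, 3]


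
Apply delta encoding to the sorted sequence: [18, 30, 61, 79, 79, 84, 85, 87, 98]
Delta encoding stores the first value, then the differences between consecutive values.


First value: 18
Deltas:
  30 - 18 = 12
  61 - 30 = 31
  79 - 61 = 18
  79 - 79 = 0
  84 - 79 = 5
  85 - 84 = 1
  87 - 85 = 2
  98 - 87 = 11


Delta encoded: [18, 12, 31, 18, 0, 5, 1, 2, 11]


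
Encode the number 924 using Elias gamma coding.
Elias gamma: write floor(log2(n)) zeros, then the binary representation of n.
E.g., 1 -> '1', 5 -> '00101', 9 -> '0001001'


num_bits = floor(log2(924)) + 1 = 10
leading_zeros = num_bits - 1 = 9
binary(924) = 1110011100

Elias gamma(924) = '000000000' + '1110011100' = 0000000001110011100 (19 bits)


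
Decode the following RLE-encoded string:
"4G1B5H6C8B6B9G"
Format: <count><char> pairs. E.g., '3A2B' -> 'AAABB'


Expanding each <count><char> pair:
  4G -> 'GGGG'
  1B -> 'B'
  5H -> 'HHHHH'
  6C -> 'CCCCCC'
  8B -> 'BBBBBBBB'
  6B -> 'BBBBBB'
  9G -> 'GGGGGGGGG'

Decoded = GGGGBHHHHHCCCCCCBBBBBBBBBBBBBBGGGGGGGGG


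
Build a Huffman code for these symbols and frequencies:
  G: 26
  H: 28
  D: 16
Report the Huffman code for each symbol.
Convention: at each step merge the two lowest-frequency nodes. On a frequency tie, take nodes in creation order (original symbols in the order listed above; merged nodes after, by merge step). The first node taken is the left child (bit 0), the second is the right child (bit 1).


Huffman tree construction:
Step 1: Merge D(16) + G(26) = 42
Step 2: Merge H(28) + (D+G)(42) = 70
Read each symbol's code off the tree from the root (left child = 0, right child = 1).

Codes:
  G: 11 (length 2)
  H: 0 (length 1)
  D: 10 (length 2)
Average code length: 112/70 = 1.6000 bits/symbol


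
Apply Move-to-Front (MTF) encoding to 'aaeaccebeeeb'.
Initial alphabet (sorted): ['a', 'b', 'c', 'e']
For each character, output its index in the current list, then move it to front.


MTF encoding:
'a': index 0 in ['a', 'b', 'c', 'e'] -> ['a', 'b', 'c', 'e']
'a': index 0 in ['a', 'b', 'c', 'e'] -> ['a', 'b', 'c', 'e']
'e': index 3 in ['a', 'b', 'c', 'e'] -> ['e', 'a', 'b', 'c']
'a': index 1 in ['e', 'a', 'b', 'c'] -> ['a', 'e', 'b', 'c']
'c': index 3 in ['a', 'e', 'b', 'c'] -> ['c', 'a', 'e', 'b']
'c': index 0 in ['c', 'a', 'e', 'b'] -> ['c', 'a', 'e', 'b']
'e': index 2 in ['c', 'a', 'e', 'b'] -> ['e', 'c', 'a', 'b']
'b': index 3 in ['e', 'c', 'a', 'b'] -> ['b', 'e', 'c', 'a']
'e': index 1 in ['b', 'e', 'c', 'a'] -> ['e', 'b', 'c', 'a']
'e': index 0 in ['e', 'b', 'c', 'a'] -> ['e', 'b', 'c', 'a']
'e': index 0 in ['e', 'b', 'c', 'a'] -> ['e', 'b', 'c', 'a']
'b': index 1 in ['e', 'b', 'c', 'a'] -> ['b', 'e', 'c', 'a']


Output: [0, 0, 3, 1, 3, 0, 2, 3, 1, 0, 0, 1]


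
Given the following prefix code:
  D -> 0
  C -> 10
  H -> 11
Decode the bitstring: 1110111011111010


Decoding step by step:
Bits 11 -> H
Bits 10 -> C
Bits 11 -> H
Bits 10 -> C
Bits 11 -> H
Bits 11 -> H
Bits 10 -> C
Bits 10 -> C


Decoded message: HCHCHHCC


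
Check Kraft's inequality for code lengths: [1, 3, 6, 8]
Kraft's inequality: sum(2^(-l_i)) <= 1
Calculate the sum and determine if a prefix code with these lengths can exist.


Sum = 2^(-1) + 2^(-3) + 2^(-6) + 2^(-8)
    = 0.5 + 0.125 + 0.015625 + 0.00390625
    = 165/256 = 0.64453125
Since 0.64453125 <= 1, Kraft's inequality IS satisfied.
A prefix code with these lengths CAN exist.

Kraft sum = 0.64453125. Satisfied.


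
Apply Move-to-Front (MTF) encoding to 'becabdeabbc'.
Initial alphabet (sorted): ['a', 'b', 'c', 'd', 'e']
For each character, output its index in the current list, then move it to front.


MTF encoding:
'b': index 1 in ['a', 'b', 'c', 'd', 'e'] -> ['b', 'a', 'c', 'd', 'e']
'e': index 4 in ['b', 'a', 'c', 'd', 'e'] -> ['e', 'b', 'a', 'c', 'd']
'c': index 3 in ['e', 'b', 'a', 'c', 'd'] -> ['c', 'e', 'b', 'a', 'd']
'a': index 3 in ['c', 'e', 'b', 'a', 'd'] -> ['a', 'c', 'e', 'b', 'd']
'b': index 3 in ['a', 'c', 'e', 'b', 'd'] -> ['b', 'a', 'c', 'e', 'd']
'd': index 4 in ['b', 'a', 'c', 'e', 'd'] -> ['d', 'b', 'a', 'c', 'e']
'e': index 4 in ['d', 'b', 'a', 'c', 'e'] -> ['e', 'd', 'b', 'a', 'c']
'a': index 3 in ['e', 'd', 'b', 'a', 'c'] -> ['a', 'e', 'd', 'b', 'c']
'b': index 3 in ['a', 'e', 'd', 'b', 'c'] -> ['b', 'a', 'e', 'd', 'c']
'b': index 0 in ['b', 'a', 'e', 'd', 'c'] -> ['b', 'a', 'e', 'd', 'c']
'c': index 4 in ['b', 'a', 'e', 'd', 'c'] -> ['c', 'b', 'a', 'e', 'd']


Output: [1, 4, 3, 3, 3, 4, 4, 3, 3, 0, 4]


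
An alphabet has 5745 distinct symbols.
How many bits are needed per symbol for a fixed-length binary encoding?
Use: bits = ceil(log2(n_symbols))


log2(5745) = 12.4881
Bracket: 2^12 = 4096 < 5745 <= 2^13 = 8192
So ceil(log2(5745)) = 13

bits = ceil(log2(5745)) = ceil(12.4881) = 13 bits


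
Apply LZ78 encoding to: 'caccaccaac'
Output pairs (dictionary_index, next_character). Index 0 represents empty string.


LZ78 encoding steps:
Dictionary: {0: ''}
Step 1: w='' (idx 0), next='c' -> output (0, 'c'), add 'c' as idx 1
Step 2: w='' (idx 0), next='a' -> output (0, 'a'), add 'a' as idx 2
Step 3: w='c' (idx 1), next='c' -> output (1, 'c'), add 'cc' as idx 3
Step 4: w='a' (idx 2), next='c' -> output (2, 'c'), add 'ac' as idx 4
Step 5: w='c' (idx 1), next='a' -> output (1, 'a'), add 'ca' as idx 5
Step 6: w='ac' (idx 4), end of input -> output (4, '')


Encoded: [(0, 'c'), (0, 'a'), (1, 'c'), (2, 'c'), (1, 'a'), (4, '')]


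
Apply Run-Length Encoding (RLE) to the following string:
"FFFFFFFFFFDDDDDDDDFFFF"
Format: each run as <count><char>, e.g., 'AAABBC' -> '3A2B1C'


Scanning runs left to right:
  i=0: run of 'F' x 10 -> '10F'
  i=10: run of 'D' x 8 -> '8D'
  i=18: run of 'F' x 4 -> '4F'

RLE = 10F8D4F


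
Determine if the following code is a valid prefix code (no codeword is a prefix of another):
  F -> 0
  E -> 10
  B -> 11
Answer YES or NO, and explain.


Checking each pair (does one codeword prefix another?):
  F='0' vs E='10': no prefix
  F='0' vs B='11': no prefix
  E='10' vs F='0': no prefix
  E='10' vs B='11': no prefix
  B='11' vs F='0': no prefix
  B='11' vs E='10': no prefix
No violation found over all pairs.

YES -- this is a valid prefix code. No codeword is a prefix of any other codeword.


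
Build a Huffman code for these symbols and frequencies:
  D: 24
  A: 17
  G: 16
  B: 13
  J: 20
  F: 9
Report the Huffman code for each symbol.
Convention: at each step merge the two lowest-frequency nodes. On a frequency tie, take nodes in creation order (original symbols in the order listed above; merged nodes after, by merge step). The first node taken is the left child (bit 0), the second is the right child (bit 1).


Huffman tree construction:
Step 1: Merge F(9) + B(13) = 22
Step 2: Merge G(16) + A(17) = 33
Step 3: Merge J(20) + (F+B)(22) = 42
Step 4: Merge D(24) + (G+A)(33) = 57
Step 5: Merge (J+(F+B))(42) + (D+(G+A))(57) = 99
Read each symbol's code off the tree from the root (left child = 0, right child = 1).

Codes:
  D: 10 (length 2)
  A: 111 (length 3)
  G: 110 (length 3)
  B: 011 (length 3)
  J: 00 (length 2)
  F: 010 (length 3)
Average code length: 253/99 = 2.5556 bits/symbol


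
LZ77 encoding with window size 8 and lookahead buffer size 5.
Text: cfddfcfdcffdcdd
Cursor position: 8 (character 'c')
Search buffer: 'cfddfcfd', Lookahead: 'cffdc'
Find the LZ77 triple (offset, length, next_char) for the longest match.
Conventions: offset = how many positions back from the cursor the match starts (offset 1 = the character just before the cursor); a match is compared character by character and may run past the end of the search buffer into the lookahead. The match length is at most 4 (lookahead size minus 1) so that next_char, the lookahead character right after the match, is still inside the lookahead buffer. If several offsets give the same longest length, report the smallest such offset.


Try each offset into the search buffer:
  offset=1 (pos 7, char 'd'): match length 0
  offset=2 (pos 6, char 'f'): match length 0
  offset=3 (pos 5, char 'c'): match length 2
  offset=4 (pos 4, char 'f'): match length 0
  offset=5 (pos 3, char 'd'): match length 0
  offset=6 (pos 2, char 'd'): match length 0
  offset=7 (pos 1, char 'f'): match length 0
  offset=8 (pos 0, char 'c'): match length 2
Longest match has length 2, found at offsets 3, 8; take the smallest, offset 3.
next_char = character at position 8 + 2 = 10 -> 'f'

Best match: offset=3, length=2 (matching 'cf' starting at position 5)
LZ77 triple: (3, 2, 'f')


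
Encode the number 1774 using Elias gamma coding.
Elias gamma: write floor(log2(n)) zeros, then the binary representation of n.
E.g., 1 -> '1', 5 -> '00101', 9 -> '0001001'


num_bits = floor(log2(1774)) + 1 = 11
leading_zeros = num_bits - 1 = 10
binary(1774) = 11011101110

Elias gamma(1774) = '0000000000' + '11011101110' = 000000000011011101110 (21 bits)


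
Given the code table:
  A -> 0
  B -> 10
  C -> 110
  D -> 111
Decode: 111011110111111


Decoding:
111 -> D
0 -> A
111 -> D
10 -> B
111 -> D
111 -> D


Result: DADBDD


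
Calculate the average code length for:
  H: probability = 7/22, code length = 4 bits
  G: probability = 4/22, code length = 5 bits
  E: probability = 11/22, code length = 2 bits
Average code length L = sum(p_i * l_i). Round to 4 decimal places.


Weighted contributions p_i * l_i:
  H: (7/22) * 4 = 28/22
  G: (4/22) * 5 = 20/22
  E: (11/22) * 2 = 22/22
Sum = (28 + 20 + 22)/22 = 70/22

L = 70/22 = 3.1818 bits/symbol


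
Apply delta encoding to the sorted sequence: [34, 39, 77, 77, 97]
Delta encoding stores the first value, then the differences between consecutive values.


First value: 34
Deltas:
  39 - 34 = 5
  77 - 39 = 38
  77 - 77 = 0
  97 - 77 = 20


Delta encoded: [34, 5, 38, 0, 20]


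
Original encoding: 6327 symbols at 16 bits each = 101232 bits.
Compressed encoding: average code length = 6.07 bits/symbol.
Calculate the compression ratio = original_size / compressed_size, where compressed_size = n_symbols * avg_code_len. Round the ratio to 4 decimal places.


original_size = n_symbols * orig_bits = 6327 * 16 = 101232 bits
compressed_size = n_symbols * avg_code_len = 6327 * 6.07 = 38404.89 bits
ratio = original_size / compressed_size = 101232 / 38404.89 = 2.6359

Compression ratio = 2.6359


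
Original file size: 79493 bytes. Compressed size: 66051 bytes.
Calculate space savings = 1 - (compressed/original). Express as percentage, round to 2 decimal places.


ratio = compressed/original = 66051/79493 = 0.830903
savings = 1 - ratio = 1 - 0.830903 = 0.169097
as a percentage: 0.169097 * 100 = 16.91%

Space savings = 1 - 66051/79493 = 16.91%


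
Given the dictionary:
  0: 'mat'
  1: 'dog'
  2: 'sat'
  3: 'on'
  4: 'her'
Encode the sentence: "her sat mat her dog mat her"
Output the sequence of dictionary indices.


Look up each word in the dictionary:
  'her' -> 4
  'sat' -> 2
  'mat' -> 0
  'her' -> 4
  'dog' -> 1
  'mat' -> 0
  'her' -> 4

Encoded: [4, 2, 0, 4, 1, 0, 4]


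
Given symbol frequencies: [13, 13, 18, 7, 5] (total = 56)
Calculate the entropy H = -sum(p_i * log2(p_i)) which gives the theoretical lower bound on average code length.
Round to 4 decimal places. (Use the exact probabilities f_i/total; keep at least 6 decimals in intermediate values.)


Per-symbol terms -p_i * log2(p_i) with p_i = f_i/56:
  p = 13/56 = 0.232143: log2(p) = -2.106915, -p*log2(p) = 0.489105
  p = 13/56 = 0.232143: log2(p) = -2.106915, -p*log2(p) = 0.489105
  p = 18/56 = 0.321429: log2(p) = -1.637430, -p*log2(p) = 0.526317
  p = 7/56 = 0.125000: log2(p) = -3.000000, -p*log2(p) = 0.375000
  p = 5/56 = 0.089286: log2(p) = -3.485427, -p*log2(p) = 0.311199
H = 0.489105 + 0.489105 + 0.526317 + 0.375000 + 0.311199 = 2.190726

H = 2.1907 bits/symbol


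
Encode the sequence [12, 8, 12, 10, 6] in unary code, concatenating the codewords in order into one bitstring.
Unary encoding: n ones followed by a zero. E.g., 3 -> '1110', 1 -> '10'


Encode each number as n ones followed by a terminating 0:
  12 -> 1111111111110 (13 bits)
  8 -> 111111110 (9 bits)
  12 -> 1111111111110 (13 bits)
  10 -> 11111111110 (11 bits)
  6 -> 1111110 (7 bits)
Total length = 13 + 9 + 13 + 11 + 7 = 53 bits.

Unary([12, 8, 12, 10, 6]) = 11111111111101111111101111111111110111111111101111110 (53 bits)


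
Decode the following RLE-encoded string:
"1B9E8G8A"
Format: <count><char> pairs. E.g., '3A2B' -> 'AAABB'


Expanding each <count><char> pair:
  1B -> 'B'
  9E -> 'EEEEEEEEE'
  8G -> 'GGGGGGGG'
  8A -> 'AAAAAAAA'

Decoded = BEEEEEEEEEGGGGGGGGAAAAAAAA


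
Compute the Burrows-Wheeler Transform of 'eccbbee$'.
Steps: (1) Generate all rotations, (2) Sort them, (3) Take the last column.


Rotations (sorted):
  0: $eccbbee -> last char: e
  1: bbee$ecc -> last char: c
  2: bee$eccb -> last char: b
  3: cbbee$ec -> last char: c
  4: ccbbee$e -> last char: e
  5: e$eccbbe -> last char: e
  6: eccbbee$ -> last char: $
  7: ee$eccbb -> last char: b


BWT = ecbcee$b


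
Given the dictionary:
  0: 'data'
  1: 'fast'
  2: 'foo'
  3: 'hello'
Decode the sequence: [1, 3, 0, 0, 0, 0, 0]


Look up each index in the dictionary:
  1 -> 'fast'
  3 -> 'hello'
  0 -> 'data'
  0 -> 'data'
  0 -> 'data'
  0 -> 'data'
  0 -> 'data'

Decoded: "fast hello data data data data data"


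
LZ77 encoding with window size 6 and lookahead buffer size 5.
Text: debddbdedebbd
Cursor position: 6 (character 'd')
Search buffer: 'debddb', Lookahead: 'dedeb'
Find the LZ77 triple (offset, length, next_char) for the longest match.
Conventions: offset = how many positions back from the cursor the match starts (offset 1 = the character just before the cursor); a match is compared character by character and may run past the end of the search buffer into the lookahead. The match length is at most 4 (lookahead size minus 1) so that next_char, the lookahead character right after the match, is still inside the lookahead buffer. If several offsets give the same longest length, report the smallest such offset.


Try each offset into the search buffer:
  offset=1 (pos 5, char 'b'): match length 0
  offset=2 (pos 4, char 'd'): match length 1
  offset=3 (pos 3, char 'd'): match length 1
  offset=4 (pos 2, char 'b'): match length 0
  offset=5 (pos 1, char 'e'): match length 0
  offset=6 (pos 0, char 'd'): match length 2
Longest match has length 2 at offset 6.
next_char = character at position 6 + 2 = 8 -> 'd'

Best match: offset=6, length=2 (matching 'de' starting at position 0)
LZ77 triple: (6, 2, 'd')


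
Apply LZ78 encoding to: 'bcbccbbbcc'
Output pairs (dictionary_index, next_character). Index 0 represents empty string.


LZ78 encoding steps:
Dictionary: {0: ''}
Step 1: w='' (idx 0), next='b' -> output (0, 'b'), add 'b' as idx 1
Step 2: w='' (idx 0), next='c' -> output (0, 'c'), add 'c' as idx 2
Step 3: w='b' (idx 1), next='c' -> output (1, 'c'), add 'bc' as idx 3
Step 4: w='c' (idx 2), next='b' -> output (2, 'b'), add 'cb' as idx 4
Step 5: w='b' (idx 1), next='b' -> output (1, 'b'), add 'bb' as idx 5
Step 6: w='c' (idx 2), next='c' -> output (2, 'c'), add 'cc' as idx 6


Encoded: [(0, 'b'), (0, 'c'), (1, 'c'), (2, 'b'), (1, 'b'), (2, 'c')]


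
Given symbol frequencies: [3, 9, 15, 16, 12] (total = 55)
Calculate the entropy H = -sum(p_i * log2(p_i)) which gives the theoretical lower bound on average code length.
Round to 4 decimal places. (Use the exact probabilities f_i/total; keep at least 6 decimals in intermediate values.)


Per-symbol terms -p_i * log2(p_i) with p_i = f_i/55:
  p = 3/55 = 0.054545: log2(p) = -4.196397, -p*log2(p) = 0.228894
  p = 9/55 = 0.163636: log2(p) = -2.611435, -p*log2(p) = 0.427326
  p = 15/55 = 0.272727: log2(p) = -1.874469, -p*log2(p) = 0.511219
  p = 16/55 = 0.290909: log2(p) = -1.781360, -p*log2(p) = 0.518214
  p = 12/55 = 0.218182: log2(p) = -2.196397, -p*log2(p) = 0.479214
H = 0.228894 + 0.427326 + 0.511219 + 0.518214 + 0.479214 = 2.164867

H = 2.1649 bits/symbol


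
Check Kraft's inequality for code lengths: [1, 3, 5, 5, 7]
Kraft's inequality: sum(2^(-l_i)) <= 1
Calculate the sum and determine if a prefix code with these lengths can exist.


Sum = 2^(-1) + 2^(-3) + 2^(-5) + 2^(-5) + 2^(-7)
    = 0.5 + 0.125 + 0.03125 + 0.03125 + 0.0078125
    = 89/128 = 0.6953125
Since 0.6953125 <= 1, Kraft's inequality IS satisfied.
A prefix code with these lengths CAN exist.

Kraft sum = 0.6953125. Satisfied.


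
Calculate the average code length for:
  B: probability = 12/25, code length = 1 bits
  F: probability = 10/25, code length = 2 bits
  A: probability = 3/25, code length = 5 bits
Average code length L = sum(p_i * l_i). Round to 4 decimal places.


Weighted contributions p_i * l_i:
  B: (12/25) * 1 = 12/25
  F: (10/25) * 2 = 20/25
  A: (3/25) * 5 = 15/25
Sum = (12 + 20 + 15)/25 = 47/25

L = 47/25 = 1.8800 bits/symbol


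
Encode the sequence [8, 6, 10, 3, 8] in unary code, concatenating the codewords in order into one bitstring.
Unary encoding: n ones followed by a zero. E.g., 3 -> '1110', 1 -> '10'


Encode each number as n ones followed by a terminating 0:
  8 -> 111111110 (9 bits)
  6 -> 1111110 (7 bits)
  10 -> 11111111110 (11 bits)
  3 -> 1110 (4 bits)
  8 -> 111111110 (9 bits)
Total length = 9 + 7 + 11 + 4 + 9 = 40 bits.

Unary([8, 6, 10, 3, 8]) = 1111111101111110111111111101110111111110 (40 bits)


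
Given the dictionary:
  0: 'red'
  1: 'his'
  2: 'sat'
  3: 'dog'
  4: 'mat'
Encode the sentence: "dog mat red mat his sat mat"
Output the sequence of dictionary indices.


Look up each word in the dictionary:
  'dog' -> 3
  'mat' -> 4
  'red' -> 0
  'mat' -> 4
  'his' -> 1
  'sat' -> 2
  'mat' -> 4

Encoded: [3, 4, 0, 4, 1, 2, 4]


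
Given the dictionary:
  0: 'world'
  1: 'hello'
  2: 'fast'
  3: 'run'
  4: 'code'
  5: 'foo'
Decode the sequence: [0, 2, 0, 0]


Look up each index in the dictionary:
  0 -> 'world'
  2 -> 'fast'
  0 -> 'world'
  0 -> 'world'

Decoded: "world fast world world"


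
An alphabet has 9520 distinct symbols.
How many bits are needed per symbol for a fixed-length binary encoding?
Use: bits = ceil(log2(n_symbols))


log2(9520) = 13.2167
Bracket: 2^13 = 8192 < 9520 <= 2^14 = 16384
So ceil(log2(9520)) = 14

bits = ceil(log2(9520)) = ceil(13.2167) = 14 bits


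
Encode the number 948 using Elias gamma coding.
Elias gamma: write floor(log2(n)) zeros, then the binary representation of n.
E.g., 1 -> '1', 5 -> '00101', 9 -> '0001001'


num_bits = floor(log2(948)) + 1 = 10
leading_zeros = num_bits - 1 = 9
binary(948) = 1110110100

Elias gamma(948) = '000000000' + '1110110100' = 0000000001110110100 (19 bits)


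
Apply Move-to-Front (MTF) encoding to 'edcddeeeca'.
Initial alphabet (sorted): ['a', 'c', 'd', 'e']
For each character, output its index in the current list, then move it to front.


MTF encoding:
'e': index 3 in ['a', 'c', 'd', 'e'] -> ['e', 'a', 'c', 'd']
'd': index 3 in ['e', 'a', 'c', 'd'] -> ['d', 'e', 'a', 'c']
'c': index 3 in ['d', 'e', 'a', 'c'] -> ['c', 'd', 'e', 'a']
'd': index 1 in ['c', 'd', 'e', 'a'] -> ['d', 'c', 'e', 'a']
'd': index 0 in ['d', 'c', 'e', 'a'] -> ['d', 'c', 'e', 'a']
'e': index 2 in ['d', 'c', 'e', 'a'] -> ['e', 'd', 'c', 'a']
'e': index 0 in ['e', 'd', 'c', 'a'] -> ['e', 'd', 'c', 'a']
'e': index 0 in ['e', 'd', 'c', 'a'] -> ['e', 'd', 'c', 'a']
'c': index 2 in ['e', 'd', 'c', 'a'] -> ['c', 'e', 'd', 'a']
'a': index 3 in ['c', 'e', 'd', 'a'] -> ['a', 'c', 'e', 'd']


Output: [3, 3, 3, 1, 0, 2, 0, 0, 2, 3]


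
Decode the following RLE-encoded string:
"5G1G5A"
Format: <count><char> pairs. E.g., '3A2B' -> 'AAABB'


Expanding each <count><char> pair:
  5G -> 'GGGGG'
  1G -> 'G'
  5A -> 'AAAAA'

Decoded = GGGGGGAAAAA


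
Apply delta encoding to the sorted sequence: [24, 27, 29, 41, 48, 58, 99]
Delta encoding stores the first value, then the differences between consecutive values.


First value: 24
Deltas:
  27 - 24 = 3
  29 - 27 = 2
  41 - 29 = 12
  48 - 41 = 7
  58 - 48 = 10
  99 - 58 = 41


Delta encoded: [24, 3, 2, 12, 7, 10, 41]


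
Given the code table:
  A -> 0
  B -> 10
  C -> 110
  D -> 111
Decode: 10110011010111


Decoding:
10 -> B
110 -> C
0 -> A
110 -> C
10 -> B
111 -> D


Result: BCACBD


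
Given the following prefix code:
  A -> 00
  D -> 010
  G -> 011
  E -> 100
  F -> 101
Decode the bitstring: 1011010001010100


Decoding step by step:
Bits 101 -> F
Bits 101 -> F
Bits 00 -> A
Bits 010 -> D
Bits 101 -> F
Bits 00 -> A


Decoded message: FFADFA


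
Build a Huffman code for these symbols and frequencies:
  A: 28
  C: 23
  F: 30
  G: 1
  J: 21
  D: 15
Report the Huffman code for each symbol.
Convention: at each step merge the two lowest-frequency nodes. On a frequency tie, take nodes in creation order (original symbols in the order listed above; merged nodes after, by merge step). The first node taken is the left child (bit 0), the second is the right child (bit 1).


Huffman tree construction:
Step 1: Merge G(1) + D(15) = 16
Step 2: Merge (G+D)(16) + J(21) = 37
Step 3: Merge C(23) + A(28) = 51
Step 4: Merge F(30) + ((G+D)+J)(37) = 67
Step 5: Merge (C+A)(51) + (F+((G+D)+J))(67) = 118
Read each symbol's code off the tree from the root (left child = 0, right child = 1).

Codes:
  A: 01 (length 2)
  C: 00 (length 2)
  F: 10 (length 2)
  G: 1100 (length 4)
  J: 111 (length 3)
  D: 1101 (length 4)
Average code length: 289/118 = 2.4492 bits/symbol


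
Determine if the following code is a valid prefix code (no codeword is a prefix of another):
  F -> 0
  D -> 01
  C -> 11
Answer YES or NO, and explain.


Checking each pair (does one codeword prefix another?):
  F='0' vs D='01': prefix -- VIOLATION

NO -- this is NOT a valid prefix code. F (0) is a prefix of D (01).


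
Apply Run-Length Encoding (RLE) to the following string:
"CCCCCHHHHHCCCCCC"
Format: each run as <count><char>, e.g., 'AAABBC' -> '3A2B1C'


Scanning runs left to right:
  i=0: run of 'C' x 5 -> '5C'
  i=5: run of 'H' x 5 -> '5H'
  i=10: run of 'C' x 6 -> '6C'

RLE = 5C5H6C


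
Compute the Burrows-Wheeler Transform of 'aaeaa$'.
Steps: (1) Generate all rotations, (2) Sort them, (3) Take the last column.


Rotations (sorted):
  0: $aaeaa -> last char: a
  1: a$aaea -> last char: a
  2: aa$aae -> last char: e
  3: aaeaa$ -> last char: $
  4: aeaa$a -> last char: a
  5: eaa$aa -> last char: a


BWT = aae$aa


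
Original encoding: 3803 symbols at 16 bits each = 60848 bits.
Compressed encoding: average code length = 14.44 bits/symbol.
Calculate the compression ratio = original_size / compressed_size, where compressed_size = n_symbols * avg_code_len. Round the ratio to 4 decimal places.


original_size = n_symbols * orig_bits = 3803 * 16 = 60848 bits
compressed_size = n_symbols * avg_code_len = 3803 * 14.44 = 54915.32 bits
ratio = original_size / compressed_size = 60848 / 54915.32 = 1.108

Compression ratio = 1.108


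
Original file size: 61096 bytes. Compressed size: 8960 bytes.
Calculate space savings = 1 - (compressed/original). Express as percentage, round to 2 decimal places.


ratio = compressed/original = 8960/61096 = 0.146654
savings = 1 - ratio = 1 - 0.146654 = 0.853346
as a percentage: 0.853346 * 100 = 85.33%

Space savings = 1 - 8960/61096 = 85.33%


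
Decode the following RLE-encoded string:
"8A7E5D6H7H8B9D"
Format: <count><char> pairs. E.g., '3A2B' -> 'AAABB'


Expanding each <count><char> pair:
  8A -> 'AAAAAAAA'
  7E -> 'EEEEEEE'
  5D -> 'DDDDD'
  6H -> 'HHHHHH'
  7H -> 'HHHHHHH'
  8B -> 'BBBBBBBB'
  9D -> 'DDDDDDDDD'

Decoded = AAAAAAAAEEEEEEEDDDDDHHHHHHHHHHHHHBBBBBBBBDDDDDDDDD


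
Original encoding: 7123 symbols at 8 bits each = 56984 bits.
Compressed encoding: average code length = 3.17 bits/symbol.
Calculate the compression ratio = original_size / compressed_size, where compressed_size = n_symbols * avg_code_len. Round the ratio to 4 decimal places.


original_size = n_symbols * orig_bits = 7123 * 8 = 56984 bits
compressed_size = n_symbols * avg_code_len = 7123 * 3.17 = 22579.91 bits
ratio = original_size / compressed_size = 56984 / 22579.91 = 2.5237

Compression ratio = 2.5237


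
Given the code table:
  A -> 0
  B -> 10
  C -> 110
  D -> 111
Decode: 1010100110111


Decoding:
10 -> B
10 -> B
10 -> B
0 -> A
110 -> C
111 -> D


Result: BBBACD


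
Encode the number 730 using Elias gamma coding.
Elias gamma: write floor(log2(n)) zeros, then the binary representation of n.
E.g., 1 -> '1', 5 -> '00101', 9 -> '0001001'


num_bits = floor(log2(730)) + 1 = 10
leading_zeros = num_bits - 1 = 9
binary(730) = 1011011010

Elias gamma(730) = '000000000' + '1011011010' = 0000000001011011010 (19 bits)


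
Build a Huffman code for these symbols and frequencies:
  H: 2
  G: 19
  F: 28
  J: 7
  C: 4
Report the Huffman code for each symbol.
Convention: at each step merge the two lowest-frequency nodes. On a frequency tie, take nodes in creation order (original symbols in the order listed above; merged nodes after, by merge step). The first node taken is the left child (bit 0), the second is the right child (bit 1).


Huffman tree construction:
Step 1: Merge H(2) + C(4) = 6
Step 2: Merge (H+C)(6) + J(7) = 13
Step 3: Merge ((H+C)+J)(13) + G(19) = 32
Step 4: Merge F(28) + (((H+C)+J)+G)(32) = 60
Read each symbol's code off the tree from the root (left child = 0, right child = 1).

Codes:
  H: 1000 (length 4)
  G: 11 (length 2)
  F: 0 (length 1)
  J: 101 (length 3)
  C: 1001 (length 4)
Average code length: 111/60 = 1.8500 bits/symbol


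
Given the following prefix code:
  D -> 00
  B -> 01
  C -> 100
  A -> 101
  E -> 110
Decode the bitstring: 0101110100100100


Decoding step by step:
Bits 01 -> B
Bits 01 -> B
Bits 110 -> E
Bits 100 -> C
Bits 100 -> C
Bits 100 -> C


Decoded message: BBECCC


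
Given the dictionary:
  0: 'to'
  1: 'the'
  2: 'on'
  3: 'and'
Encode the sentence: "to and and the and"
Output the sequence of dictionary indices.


Look up each word in the dictionary:
  'to' -> 0
  'and' -> 3
  'and' -> 3
  'the' -> 1
  'and' -> 3

Encoded: [0, 3, 3, 1, 3]


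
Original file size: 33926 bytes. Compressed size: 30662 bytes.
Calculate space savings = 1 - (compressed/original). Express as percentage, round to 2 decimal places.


ratio = compressed/original = 30662/33926 = 0.903791
savings = 1 - ratio = 1 - 0.903791 = 0.096209
as a percentage: 0.096209 * 100 = 9.62%

Space savings = 1 - 30662/33926 = 9.62%


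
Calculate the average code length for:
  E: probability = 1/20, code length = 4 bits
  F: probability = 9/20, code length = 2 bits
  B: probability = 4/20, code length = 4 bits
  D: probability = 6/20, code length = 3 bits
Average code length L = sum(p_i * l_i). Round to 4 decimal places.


Weighted contributions p_i * l_i:
  E: (1/20) * 4 = 4/20
  F: (9/20) * 2 = 18/20
  B: (4/20) * 4 = 16/20
  D: (6/20) * 3 = 18/20
Sum = (4 + 18 + 16 + 18)/20 = 56/20

L = 56/20 = 2.8000 bits/symbol


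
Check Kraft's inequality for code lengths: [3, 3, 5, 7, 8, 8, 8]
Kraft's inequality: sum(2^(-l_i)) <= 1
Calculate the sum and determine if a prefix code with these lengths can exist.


Sum = 2^(-3) + 2^(-3) + 2^(-5) + 2^(-7) + 2^(-8) + 2^(-8) + 2^(-8)
    = 0.125 + 0.125 + 0.03125 + 0.0078125 + 0.00390625 + 0.00390625 + 0.00390625
    = 77/256 = 0.30078125
Since 0.30078125 <= 1, Kraft's inequality IS satisfied.
A prefix code with these lengths CAN exist.

Kraft sum = 0.30078125. Satisfied.


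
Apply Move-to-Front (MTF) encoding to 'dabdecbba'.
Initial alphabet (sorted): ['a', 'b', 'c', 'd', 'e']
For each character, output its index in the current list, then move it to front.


MTF encoding:
'd': index 3 in ['a', 'b', 'c', 'd', 'e'] -> ['d', 'a', 'b', 'c', 'e']
'a': index 1 in ['d', 'a', 'b', 'c', 'e'] -> ['a', 'd', 'b', 'c', 'e']
'b': index 2 in ['a', 'd', 'b', 'c', 'e'] -> ['b', 'a', 'd', 'c', 'e']
'd': index 2 in ['b', 'a', 'd', 'c', 'e'] -> ['d', 'b', 'a', 'c', 'e']
'e': index 4 in ['d', 'b', 'a', 'c', 'e'] -> ['e', 'd', 'b', 'a', 'c']
'c': index 4 in ['e', 'd', 'b', 'a', 'c'] -> ['c', 'e', 'd', 'b', 'a']
'b': index 3 in ['c', 'e', 'd', 'b', 'a'] -> ['b', 'c', 'e', 'd', 'a']
'b': index 0 in ['b', 'c', 'e', 'd', 'a'] -> ['b', 'c', 'e', 'd', 'a']
'a': index 4 in ['b', 'c', 'e', 'd', 'a'] -> ['a', 'b', 'c', 'e', 'd']


Output: [3, 1, 2, 2, 4, 4, 3, 0, 4]


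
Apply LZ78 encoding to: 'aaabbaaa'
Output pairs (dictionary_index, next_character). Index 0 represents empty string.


LZ78 encoding steps:
Dictionary: {0: ''}
Step 1: w='' (idx 0), next='a' -> output (0, 'a'), add 'a' as idx 1
Step 2: w='a' (idx 1), next='a' -> output (1, 'a'), add 'aa' as idx 2
Step 3: w='' (idx 0), next='b' -> output (0, 'b'), add 'b' as idx 3
Step 4: w='b' (idx 3), next='a' -> output (3, 'a'), add 'ba' as idx 4
Step 5: w='aa' (idx 2), end of input -> output (2, '')


Encoded: [(0, 'a'), (1, 'a'), (0, 'b'), (3, 'a'), (2, '')]


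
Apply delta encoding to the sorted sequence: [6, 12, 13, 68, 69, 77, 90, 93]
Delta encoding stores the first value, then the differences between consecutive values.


First value: 6
Deltas:
  12 - 6 = 6
  13 - 12 = 1
  68 - 13 = 55
  69 - 68 = 1
  77 - 69 = 8
  90 - 77 = 13
  93 - 90 = 3


Delta encoded: [6, 6, 1, 55, 1, 8, 13, 3]


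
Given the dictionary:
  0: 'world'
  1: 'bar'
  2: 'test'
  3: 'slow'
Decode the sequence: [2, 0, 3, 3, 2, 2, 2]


Look up each index in the dictionary:
  2 -> 'test'
  0 -> 'world'
  3 -> 'slow'
  3 -> 'slow'
  2 -> 'test'
  2 -> 'test'
  2 -> 'test'

Decoded: "test world slow slow test test test"


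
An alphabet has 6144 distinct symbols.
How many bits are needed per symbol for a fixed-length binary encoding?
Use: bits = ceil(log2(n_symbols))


log2(6144) = 12.585
Bracket: 2^12 = 4096 < 6144 <= 2^13 = 8192
So ceil(log2(6144)) = 13

bits = ceil(log2(6144)) = ceil(12.585) = 13 bits


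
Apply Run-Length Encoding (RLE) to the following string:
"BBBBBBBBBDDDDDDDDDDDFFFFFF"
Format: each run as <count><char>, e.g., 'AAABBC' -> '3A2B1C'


Scanning runs left to right:
  i=0: run of 'B' x 9 -> '9B'
  i=9: run of 'D' x 11 -> '11D'
  i=20: run of 'F' x 6 -> '6F'

RLE = 9B11D6F


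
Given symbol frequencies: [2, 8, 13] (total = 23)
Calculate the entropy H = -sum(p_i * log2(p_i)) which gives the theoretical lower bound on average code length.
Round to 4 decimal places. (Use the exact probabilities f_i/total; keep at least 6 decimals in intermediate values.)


Per-symbol terms -p_i * log2(p_i) with p_i = f_i/23:
  p = 2/23 = 0.086957: log2(p) = -3.523562, -p*log2(p) = 0.306397
  p = 8/23 = 0.347826: log2(p) = -1.523562, -p*log2(p) = 0.529935
  p = 13/23 = 0.565217: log2(p) = -0.823122, -p*log2(p) = 0.465243
H = 0.306397 + 0.529935 + 0.465243 = 1.301575

H = 1.3016 bits/symbol


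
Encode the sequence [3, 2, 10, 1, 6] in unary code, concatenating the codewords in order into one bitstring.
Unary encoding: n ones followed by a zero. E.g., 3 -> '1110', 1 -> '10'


Encode each number as n ones followed by a terminating 0:
  3 -> 1110 (4 bits)
  2 -> 110 (3 bits)
  10 -> 11111111110 (11 bits)
  1 -> 10 (2 bits)
  6 -> 1111110 (7 bits)
Total length = 4 + 3 + 11 + 2 + 7 = 27 bits.

Unary([3, 2, 10, 1, 6]) = 111011011111111110101111110 (27 bits)


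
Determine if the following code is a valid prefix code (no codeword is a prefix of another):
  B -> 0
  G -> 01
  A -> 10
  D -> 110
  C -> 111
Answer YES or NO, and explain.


Checking each pair (does one codeword prefix another?):
  B='0' vs G='01': prefix -- VIOLATION

NO -- this is NOT a valid prefix code. B (0) is a prefix of G (01).


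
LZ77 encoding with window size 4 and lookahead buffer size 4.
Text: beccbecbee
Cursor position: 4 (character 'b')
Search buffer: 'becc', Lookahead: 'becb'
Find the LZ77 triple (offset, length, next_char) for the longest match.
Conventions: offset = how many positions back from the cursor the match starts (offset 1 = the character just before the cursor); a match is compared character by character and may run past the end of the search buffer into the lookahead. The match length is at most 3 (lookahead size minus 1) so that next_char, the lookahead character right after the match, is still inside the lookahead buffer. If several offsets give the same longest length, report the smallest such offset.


Try each offset into the search buffer:
  offset=1 (pos 3, char 'c'): match length 0
  offset=2 (pos 2, char 'c'): match length 0
  offset=3 (pos 1, char 'e'): match length 0
  offset=4 (pos 0, char 'b'): match length 3
Longest match has length 3 at offset 4.
next_char = character at position 4 + 3 = 7 -> 'b'

Best match: offset=4, length=3 (matching 'bec' starting at position 0)
LZ77 triple: (4, 3, 'b')


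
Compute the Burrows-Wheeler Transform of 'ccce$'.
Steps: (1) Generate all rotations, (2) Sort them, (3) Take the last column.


Rotations (sorted):
  0: $ccce -> last char: e
  1: ccce$ -> last char: $
  2: cce$c -> last char: c
  3: ce$cc -> last char: c
  4: e$ccc -> last char: c


BWT = e$ccc


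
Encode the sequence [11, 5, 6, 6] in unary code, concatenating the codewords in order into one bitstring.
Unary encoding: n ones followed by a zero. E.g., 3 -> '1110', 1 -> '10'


Encode each number as n ones followed by a terminating 0:
  11 -> 111111111110 (12 bits)
  5 -> 111110 (6 bits)
  6 -> 1111110 (7 bits)
  6 -> 1111110 (7 bits)
Total length = 12 + 6 + 7 + 7 = 32 bits.

Unary([11, 5, 6, 6]) = 11111111111011111011111101111110 (32 bits)


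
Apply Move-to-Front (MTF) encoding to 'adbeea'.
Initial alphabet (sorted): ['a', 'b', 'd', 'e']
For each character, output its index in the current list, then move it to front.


MTF encoding:
'a': index 0 in ['a', 'b', 'd', 'e'] -> ['a', 'b', 'd', 'e']
'd': index 2 in ['a', 'b', 'd', 'e'] -> ['d', 'a', 'b', 'e']
'b': index 2 in ['d', 'a', 'b', 'e'] -> ['b', 'd', 'a', 'e']
'e': index 3 in ['b', 'd', 'a', 'e'] -> ['e', 'b', 'd', 'a']
'e': index 0 in ['e', 'b', 'd', 'a'] -> ['e', 'b', 'd', 'a']
'a': index 3 in ['e', 'b', 'd', 'a'] -> ['a', 'e', 'b', 'd']


Output: [0, 2, 2, 3, 0, 3]


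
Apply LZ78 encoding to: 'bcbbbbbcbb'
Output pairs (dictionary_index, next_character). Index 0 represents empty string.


LZ78 encoding steps:
Dictionary: {0: ''}
Step 1: w='' (idx 0), next='b' -> output (0, 'b'), add 'b' as idx 1
Step 2: w='' (idx 0), next='c' -> output (0, 'c'), add 'c' as idx 2
Step 3: w='b' (idx 1), next='b' -> output (1, 'b'), add 'bb' as idx 3
Step 4: w='bb' (idx 3), next='b' -> output (3, 'b'), add 'bbb' as idx 4
Step 5: w='c' (idx 2), next='b' -> output (2, 'b'), add 'cb' as idx 5
Step 6: w='b' (idx 1), end of input -> output (1, '')


Encoded: [(0, 'b'), (0, 'c'), (1, 'b'), (3, 'b'), (2, 'b'), (1, '')]


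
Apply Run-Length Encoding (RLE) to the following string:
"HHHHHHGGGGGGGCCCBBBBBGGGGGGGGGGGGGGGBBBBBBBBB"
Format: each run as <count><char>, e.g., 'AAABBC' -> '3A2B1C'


Scanning runs left to right:
  i=0: run of 'H' x 6 -> '6H'
  i=6: run of 'G' x 7 -> '7G'
  i=13: run of 'C' x 3 -> '3C'
  i=16: run of 'B' x 5 -> '5B'
  i=21: run of 'G' x 15 -> '15G'
  i=36: run of 'B' x 9 -> '9B'

RLE = 6H7G3C5B15G9B


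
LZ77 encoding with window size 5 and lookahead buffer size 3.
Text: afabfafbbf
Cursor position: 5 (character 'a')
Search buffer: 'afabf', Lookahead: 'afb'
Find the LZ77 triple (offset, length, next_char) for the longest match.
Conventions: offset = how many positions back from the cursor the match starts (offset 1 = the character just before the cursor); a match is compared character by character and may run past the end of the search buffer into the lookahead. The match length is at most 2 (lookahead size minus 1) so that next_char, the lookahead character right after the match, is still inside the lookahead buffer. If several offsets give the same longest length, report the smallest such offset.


Try each offset into the search buffer:
  offset=1 (pos 4, char 'f'): match length 0
  offset=2 (pos 3, char 'b'): match length 0
  offset=3 (pos 2, char 'a'): match length 1
  offset=4 (pos 1, char 'f'): match length 0
  offset=5 (pos 0, char 'a'): match length 2
Longest match has length 2 at offset 5.
next_char = character at position 5 + 2 = 7 -> 'b'

Best match: offset=5, length=2 (matching 'af' starting at position 0)
LZ77 triple: (5, 2, 'b')


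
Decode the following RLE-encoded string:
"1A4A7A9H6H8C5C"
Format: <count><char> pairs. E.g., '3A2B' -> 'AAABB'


Expanding each <count><char> pair:
  1A -> 'A'
  4A -> 'AAAA'
  7A -> 'AAAAAAA'
  9H -> 'HHHHHHHHH'
  6H -> 'HHHHHH'
  8C -> 'CCCCCCCC'
  5C -> 'CCCCC'

Decoded = AAAAAAAAAAAAHHHHHHHHHHHHHHHCCCCCCCCCCCCC
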